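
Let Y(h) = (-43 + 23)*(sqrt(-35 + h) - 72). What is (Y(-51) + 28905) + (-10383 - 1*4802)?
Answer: 15160 - 20*I*sqrt(86) ≈ 15160.0 - 185.47*I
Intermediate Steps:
Y(h) = 1440 - 20*sqrt(-35 + h) (Y(h) = -20*(-72 + sqrt(-35 + h)) = 1440 - 20*sqrt(-35 + h))
(Y(-51) + 28905) + (-10383 - 1*4802) = ((1440 - 20*sqrt(-35 - 51)) + 28905) + (-10383 - 1*4802) = ((1440 - 20*I*sqrt(86)) + 28905) + (-10383 - 4802) = ((1440 - 20*I*sqrt(86)) + 28905) - 15185 = (30345 - 20*I*sqrt(86)) - 15185 = 15160 - 20*I*sqrt(86)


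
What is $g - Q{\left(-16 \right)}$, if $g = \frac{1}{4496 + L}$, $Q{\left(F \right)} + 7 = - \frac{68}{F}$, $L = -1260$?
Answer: $\frac{2225}{809} \approx 2.7503$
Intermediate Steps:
$Q{\left(F \right)} = -7 - \frac{68}{F}$
$g = \frac{1}{3236}$ ($g = \frac{1}{4496 - 1260} = \frac{1}{3236} \approx 0.00030902$)
$g - Q{\left(-16 \right)} = \frac{1}{3236} - \left(-7 - \frac{68}{-16}\right) = \frac{1}{3236} - \left(-7 - - \frac{17}{4}\right) = \frac{1}{3236} - \left(-7 + \frac{17}{4}\right) = \frac{1}{3236} - - \frac{11}{4} = \frac{1}{3236} + \frac{11}{4} = \frac{2225}{809}$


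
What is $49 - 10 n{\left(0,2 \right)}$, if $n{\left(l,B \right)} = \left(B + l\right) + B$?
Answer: $9$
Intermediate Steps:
$n{\left(l,B \right)} = l + 2 B$
$49 - 10 n{\left(0,2 \right)} = 49 - 10 \left(0 + 2 \cdot 2\right) = 49 - 10 \left(0 + 4\right) = 49 - 40 = 9$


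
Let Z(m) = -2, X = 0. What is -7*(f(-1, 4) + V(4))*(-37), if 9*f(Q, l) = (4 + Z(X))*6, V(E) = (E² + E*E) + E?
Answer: 29008/3 ≈ 9669.3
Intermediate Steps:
V(E) = E + 2*E² (V(E) = (E² + E²) + E = 2*E² + E = E + 2*E²)
f(Q, l) = 4/3 (f(Q, l) = ((4 - 2)*6)/9 = (2*6)/9 = (⅑)*12 = 4/3)
-7*(f(-1, 4) + V(4))*(-37) = -7*(4/3 + 4*(1 + 2*4))*(-37) = -7*(4/3 + 4*(1 + 8))*(-37) = -7*(4/3 + 4*9)*(-37) = -7*(4/3 + 36)*(-37) = -7*112/3*(-37) = -784/3*(-37) = 29008/3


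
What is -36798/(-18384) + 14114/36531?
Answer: 267289919/111930984 ≈ 2.3880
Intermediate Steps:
-36798/(-18384) + 14114/36531 = -36798*(-1/18384) + 14114*(1/36531) = 6133/3064 + 14114/36531 = 267289919/111930984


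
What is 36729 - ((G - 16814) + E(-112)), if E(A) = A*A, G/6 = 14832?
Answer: -47993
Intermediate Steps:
G = 88992 (G = 6*14832 = 88992)
E(A) = A²
36729 - ((G - 16814) + E(-112)) = 36729 - ((88992 - 16814) + (-112)²) = 36729 - (72178 + 12544) = 36729 - 1*84722 = 36729 - 84722 = -47993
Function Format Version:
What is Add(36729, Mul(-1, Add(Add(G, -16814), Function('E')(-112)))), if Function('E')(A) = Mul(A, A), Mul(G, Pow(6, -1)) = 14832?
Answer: -47993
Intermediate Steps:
G = 88992 (G = Mul(6, 14832) = 88992)
Function('E')(A) = Pow(A, 2)
Add(36729, Mul(-1, Add(Add(G, -16814), Function('E')(-112)))) = Add(36729, Mul(-1, Add(Add(88992, -16814), Pow(-112, 2)))) = Add(36729, Mul(-1, Add(72178, 12544))) = Add(36729, Mul(-1, 84722)) = Add(36729, -84722) = -47993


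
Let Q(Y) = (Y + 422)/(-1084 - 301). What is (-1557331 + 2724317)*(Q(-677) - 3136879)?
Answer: -1014012144327952/277 ≈ -3.6607e+12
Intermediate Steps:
Q(Y) = -422/1385 - Y/1385 (Q(Y) = (422 + Y)/(-1385) = (422 + Y)*(-1/1385) = -422/1385 - Y/1385)
(-1557331 + 2724317)*(Q(-677) - 3136879) = (-1557331 + 2724317)*((-422/1385 - 1/1385*(-677)) - 3136879) = 1166986*((-422/1385 + 677/1385) - 3136879) = 1166986*(51/277 - 3136879) = 1166986*(-868915432/277) = -1014012144327952/277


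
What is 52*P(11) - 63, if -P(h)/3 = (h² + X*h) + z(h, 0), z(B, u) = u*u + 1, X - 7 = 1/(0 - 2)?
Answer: -30249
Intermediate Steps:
X = 13/2 (X = 7 + 1/(0 - 2) = 7 + 1/(-2) = 7 - ½ = 13/2 ≈ 6.5000)
z(B, u) = 1 + u² (z(B, u) = u² + 1 = 1 + u²)
P(h) = -3 - 3*h² - 39*h/2 (P(h) = -3*((h² + 13*h/2) + (1 + 0²)) = -3*((h² + 13*h/2) + (1 + 0)) = -3*((h² + 13*h/2) + 1) = -3*(1 + h² + 13*h/2) = -3 - 3*h² - 39*h/2)
52*P(11) - 63 = 52*(-3 - 3*11² - 39/2*11) - 63 = 52*(-3 - 3*121 - 429/2) - 63 = 52*(-3 - 363 - 429/2) - 63 = 52*(-1161/2) - 63 = -30186 - 63 = -30249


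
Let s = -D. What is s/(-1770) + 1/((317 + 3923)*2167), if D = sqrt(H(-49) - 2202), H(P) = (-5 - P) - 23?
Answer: 1/9188080 + I*sqrt(2181)/1770 ≈ 1.0884e-7 + 0.026385*I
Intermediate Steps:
H(P) = -28 - P
D = I*sqrt(2181) (D = sqrt((-28 - 1*(-49)) - 2202) = sqrt((-28 + 49) - 2202) = sqrt(21 - 2202) = sqrt(-2181) = I*sqrt(2181) ≈ 46.701*I)
s = -I*sqrt(2181) ≈ -46.701*I
s/(-1770) + 1/((317 + 3923)*2167) = -I*sqrt(2181)/(-1770) + 1/((317 + 3923)*2167) = -I*sqrt(2181)*(-1/1770) + (1/2167)/4240 = I*sqrt(2181)/1770 + (1/4240)*(1/2167) = I*sqrt(2181)/1770 + 1/9188080 = 1/9188080 + I*sqrt(2181)/1770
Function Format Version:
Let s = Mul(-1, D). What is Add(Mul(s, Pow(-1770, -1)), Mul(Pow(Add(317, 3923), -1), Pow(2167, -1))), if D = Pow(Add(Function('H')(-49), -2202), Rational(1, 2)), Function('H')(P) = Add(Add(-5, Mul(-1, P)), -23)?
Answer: Add(Rational(1, 9188080), Mul(Rational(1, 1770), I, Pow(2181, Rational(1, 2)))) ≈ Add(1.0884e-7, Mul(0.026385, I))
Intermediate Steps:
Function('H')(P) = Add(-28, Mul(-1, P))
D = Mul(I, Pow(2181, Rational(1, 2))) (D = Pow(Add(Add(-28, Mul(-1, -49)), -2202), Rational(1, 2)) = Pow(Add(Add(-28, 49), -2202), Rational(1, 2)) = Pow(Add(21, -2202), Rational(1, 2)) = Pow(-2181, Rational(1, 2)) = Mul(I, Pow(2181, Rational(1, 2))) ≈ Mul(46.701, I))
s = Mul(-1, I, Pow(2181, Rational(1, 2))) (s = Mul(-1, Mul(I, Pow(2181, Rational(1, 2)))) = Mul(-1, I, Pow(2181, Rational(1, 2))) ≈ Mul(-46.701, I))
Add(Mul(s, Pow(-1770, -1)), Mul(Pow(Add(317, 3923), -1), Pow(2167, -1))) = Add(Mul(Mul(-1, I, Pow(2181, Rational(1, 2))), Pow(-1770, -1)), Mul(Pow(Add(317, 3923), -1), Pow(2167, -1))) = Add(Mul(Mul(-1, I, Pow(2181, Rational(1, 2))), Rational(-1, 1770)), Mul(Pow(4240, -1), Rational(1, 2167))) = Add(Mul(Rational(1, 1770), I, Pow(2181, Rational(1, 2))), Mul(Rational(1, 4240), Rational(1, 2167))) = Add(Mul(Rational(1, 1770), I, Pow(2181, Rational(1, 2))), Rational(1, 9188080)) = Add(Rational(1, 9188080), Mul(Rational(1, 1770), I, Pow(2181, Rational(1, 2))))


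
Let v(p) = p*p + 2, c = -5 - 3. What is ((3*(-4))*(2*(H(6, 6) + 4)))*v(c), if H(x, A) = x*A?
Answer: -63360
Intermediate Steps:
H(x, A) = A*x
c = -8
v(p) = 2 + p² (v(p) = p² + 2 = 2 + p²)
((3*(-4))*(2*(H(6, 6) + 4)))*v(c) = ((3*(-4))*(2*(6*6 + 4)))*(2 + (-8)²) = (-24*(36 + 4))*(2 + 64) = -24*40*66 = -12*80*66 = -960*66 = -63360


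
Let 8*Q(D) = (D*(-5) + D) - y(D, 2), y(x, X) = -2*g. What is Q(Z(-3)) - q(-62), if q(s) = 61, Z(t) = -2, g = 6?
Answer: -117/2 ≈ -58.500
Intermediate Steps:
y(x, X) = -12 (y(x, X) = -2*6 = -12)
Q(D) = 3/2 - D/2 (Q(D) = ((D*(-5) + D) - 1*(-12))/8 = ((-5*D + D) + 12)/8 = (-4*D + 12)/8 = (12 - 4*D)/8 = 3/2 - D/2)
Q(Z(-3)) - q(-62) = (3/2 - ½*(-2)) - 1*61 = (3/2 + 1) - 61 = 5/2 - 61 = -117/2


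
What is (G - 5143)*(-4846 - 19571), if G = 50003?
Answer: -1095346620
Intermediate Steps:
(G - 5143)*(-4846 - 19571) = (50003 - 5143)*(-4846 - 19571) = 44860*(-24417) = -1095346620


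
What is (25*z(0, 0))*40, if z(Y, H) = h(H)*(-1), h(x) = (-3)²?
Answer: -9000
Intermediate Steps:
h(x) = 9
z(Y, H) = -9 (z(Y, H) = 9*(-1) = -9)
(25*z(0, 0))*40 = (25*(-9))*40 = -225*40 = -9000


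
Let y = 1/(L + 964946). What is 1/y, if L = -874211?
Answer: 90735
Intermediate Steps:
y = 1/90735 (y = 1/(-874211 + 964946) = 1/90735 ≈ 1.1021e-5)
1/y = 1/(1/90735) = 90735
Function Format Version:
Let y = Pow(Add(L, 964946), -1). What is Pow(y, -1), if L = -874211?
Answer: 90735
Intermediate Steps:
y = Rational(1, 90735) (y = Pow(Add(-874211, 964946), -1) = Pow(90735, -1) = Rational(1, 90735) ≈ 1.1021e-5)
Pow(y, -1) = Pow(Rational(1, 90735), -1) = 90735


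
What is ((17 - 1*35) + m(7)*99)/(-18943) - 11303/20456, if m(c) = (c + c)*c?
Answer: -412208633/387498008 ≈ -1.0638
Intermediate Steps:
m(c) = 2*c² (m(c) = (2*c)*c = 2*c²)
((17 - 1*35) + m(7)*99)/(-18943) - 11303/20456 = ((17 - 1*35) + (2*7²)*99)/(-18943) - 11303/20456 = ((17 - 35) + (2*49)*99)*(-1/18943) - 11303*1/20456 = (-18 + 98*99)*(-1/18943) - 11303/20456 = (-18 + 9702)*(-1/18943) - 11303/20456 = 9684*(-1/18943) - 11303/20456 = -9684/18943 - 11303/20456 = -412208633/387498008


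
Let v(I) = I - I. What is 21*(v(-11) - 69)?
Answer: -1449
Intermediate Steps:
v(I) = 0
21*(v(-11) - 69) = 21*(0 - 69) = 21*(-69) = -1449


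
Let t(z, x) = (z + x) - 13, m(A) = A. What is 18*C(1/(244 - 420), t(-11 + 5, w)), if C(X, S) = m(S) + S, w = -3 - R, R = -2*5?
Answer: -432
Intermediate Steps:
R = -10
w = 7 (w = -3 - 1*(-10) = -3 + 10 = 7)
t(z, x) = -13 + x + z (t(z, x) = (x + z) - 13 = -13 + x + z)
C(X, S) = 2*S (C(X, S) = S + S = 2*S)
18*C(1/(244 - 420), t(-11 + 5, w)) = 18*(2*(-13 + 7 + (-11 + 5))) = 18*(2*(-13 + 7 - 6)) = 18*(2*(-12)) = 18*(-24) = -432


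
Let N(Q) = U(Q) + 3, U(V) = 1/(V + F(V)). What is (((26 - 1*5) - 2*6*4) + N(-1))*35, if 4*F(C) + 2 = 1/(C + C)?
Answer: -11200/13 ≈ -861.54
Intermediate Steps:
F(C) = -½ + 1/(8*C) (F(C) = -½ + 1/(4*(C + C)) = -½ + 1/(4*((2*C))) = -½ + (1/(2*C))/4 = -½ + 1/(8*C))
U(V) = 1/(V + (1 - 4*V)/(8*V))
N(Q) = 3 + 8*Q/(1 - 4*Q + 8*Q²) (N(Q) = 8*Q/(1 - 4*Q + 8*Q²) + 3 = 3 + 8*Q/(1 - 4*Q + 8*Q²))
(((26 - 1*5) - 2*6*4) + N(-1))*35 = (((26 - 1*5) - 2*6*4) + (3 - 4*(-1) + 24*(-1)²)/(1 - 4*(-1) + 8*(-1)²))*35 = (((26 - 5) - 12*4) + (3 + 4 + 24*1)/(1 + 4 + 8*1))*35 = ((21 - 48) + (3 + 4 + 24)/(1 + 4 + 8))*35 = (-27 + 31/13)*35 = -320/13*35 = -11200/13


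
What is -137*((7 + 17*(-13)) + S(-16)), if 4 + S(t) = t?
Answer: 32058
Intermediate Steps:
S(t) = -4 + t
-137*((7 + 17*(-13)) + S(-16)) = -137*((7 + 17*(-13)) + (-4 - 16)) = -137*((7 - 221) - 20) = -137*(-214 - 20) = -137*(-234) = 32058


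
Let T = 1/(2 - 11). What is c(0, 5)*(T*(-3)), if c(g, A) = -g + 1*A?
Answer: 5/3 ≈ 1.6667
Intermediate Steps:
T = -1/9 (T = 1/(-9) = -1/9 ≈ -0.11111)
c(g, A) = A - g (c(g, A) = -g + A = A - g)
c(0, 5)*(T*(-3)) = (5 - 1*0)*(-1/9*(-3)) = (5 + 0)*(1/3) = 5*(1/3) = 5/3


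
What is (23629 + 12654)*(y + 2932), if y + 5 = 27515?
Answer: 1104527086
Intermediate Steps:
y = 27510 (y = -5 + 27515 = 27510)
(23629 + 12654)*(y + 2932) = (23629 + 12654)*(27510 + 2932) = 36283*30442 = 1104527086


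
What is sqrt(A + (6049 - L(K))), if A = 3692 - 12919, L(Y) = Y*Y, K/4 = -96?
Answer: I*sqrt(150634) ≈ 388.12*I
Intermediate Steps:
K = -384 (K = 4*(-96) = -384)
L(Y) = Y**2
A = -9227
sqrt(A + (6049 - L(K))) = sqrt(-9227 + (6049 - 1*(-384)**2)) = sqrt(-9227 + (6049 - 1*147456)) = sqrt(-9227 + (6049 - 147456)) = sqrt(-9227 - 141407) = sqrt(-150634) = I*sqrt(150634)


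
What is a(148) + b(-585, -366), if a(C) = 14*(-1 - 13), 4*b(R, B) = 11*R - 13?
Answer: -1808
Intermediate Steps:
b(R, B) = -13/4 + 11*R/4 (b(R, B) = (11*R - 13)/4 = (-13 + 11*R)/4 = -13/4 + 11*R/4)
a(C) = -196 (a(C) = 14*(-14) = -196)
a(148) + b(-585, -366) = -196 + (-13/4 + (11/4)*(-585)) = -196 + (-13/4 - 6435/4) = -196 - 1612 = -1808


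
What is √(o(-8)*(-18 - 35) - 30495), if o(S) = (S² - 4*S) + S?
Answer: I*√35159 ≈ 187.51*I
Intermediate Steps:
o(S) = S² - 3*S
√(o(-8)*(-18 - 35) - 30495) = √((-8*(-3 - 8))*(-18 - 35) - 30495) = √(-8*(-11)*(-53) - 30495) = √(88*(-53) - 30495) = √(-4664 - 30495) = √(-35159) = I*√35159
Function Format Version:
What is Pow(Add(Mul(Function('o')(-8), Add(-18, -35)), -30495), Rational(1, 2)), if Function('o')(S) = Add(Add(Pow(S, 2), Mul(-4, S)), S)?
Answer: Mul(I, Pow(35159, Rational(1, 2))) ≈ Mul(187.51, I)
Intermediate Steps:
Function('o')(S) = Add(Pow(S, 2), Mul(-3, S))
Pow(Add(Mul(Function('o')(-8), Add(-18, -35)), -30495), Rational(1, 2)) = Pow(Add(Mul(Mul(-8, Add(-3, -8)), Add(-18, -35)), -30495), Rational(1, 2)) = Pow(Add(Mul(Mul(-8, -11), -53), -30495), Rational(1, 2)) = Pow(Add(Mul(88, -53), -30495), Rational(1, 2)) = Pow(Add(-4664, -30495), Rational(1, 2)) = Pow(-35159, Rational(1, 2)) = Mul(I, Pow(35159, Rational(1, 2)))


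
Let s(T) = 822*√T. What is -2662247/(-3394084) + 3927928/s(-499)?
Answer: 2662247/3394084 - 1963964*I*√499/205089 ≈ 0.78438 - 213.92*I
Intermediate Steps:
-2662247/(-3394084) + 3927928/s(-499) = -2662247/(-3394084) + 3927928/((822*√(-499))) = -2662247*(-1/3394084) + 3927928/((822*(I*√499))) = 2662247/3394084 + 3927928/((822*I*√499)) = 2662247/3394084 + 3927928*(-I*√499/410178) = 2662247/3394084 - 1963964*I*√499/205089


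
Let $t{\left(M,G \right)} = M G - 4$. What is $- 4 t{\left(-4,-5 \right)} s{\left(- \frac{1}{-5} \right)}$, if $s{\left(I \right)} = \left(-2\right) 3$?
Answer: $384$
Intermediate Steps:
$t{\left(M,G \right)} = -4 + G M$ ($t{\left(M,G \right)} = G M - 4 = -4 + G M$)
$s{\left(I \right)} = -6$
$- 4 t{\left(-4,-5 \right)} s{\left(- \frac{1}{-5} \right)} = - 4 \left(-4 - -20\right) \left(-6\right) = - 4 \left(-4 + 20\right) \left(-6\right) = \left(-4\right) 16 \left(-6\right) = \left(-64\right) \left(-6\right) = 384$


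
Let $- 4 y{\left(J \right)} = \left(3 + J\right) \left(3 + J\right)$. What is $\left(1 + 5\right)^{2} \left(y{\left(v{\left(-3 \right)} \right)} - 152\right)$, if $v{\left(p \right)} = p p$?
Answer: $-6768$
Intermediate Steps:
$v{\left(p \right)} = p^{2}$
$y{\left(J \right)} = - \frac{\left(3 + J\right)^{2}}{4}$ ($y{\left(J \right)} = - \frac{\left(3 + J\right) \left(3 + J\right)}{4} = - \frac{\left(3 + J\right)^{2}}{4}$)
$\left(1 + 5\right)^{2} \left(y{\left(v{\left(-3 \right)} \right)} - 152\right) = \left(1 + 5\right)^{2} \left(- \frac{\left(3 + \left(-3\right)^{2}\right)^{2}}{4} - 152\right) = 6^{2} \left(- \frac{\left(3 + 9\right)^{2}}{4} - 152\right) = 36 \left(- \frac{12^{2}}{4} - 152\right) = 36 \left(\left(- \frac{1}{4}\right) 144 - 152\right) = 36 \left(-36 - 152\right) = 36 \left(-188\right) = -6768$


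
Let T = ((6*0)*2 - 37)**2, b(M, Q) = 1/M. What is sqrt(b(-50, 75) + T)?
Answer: sqrt(136898)/10 ≈ 37.000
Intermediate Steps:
T = 1369 (T = (0*2 - 37)**2 = (0 - 37)**2 = (-37)**2 = 1369)
sqrt(b(-50, 75) + T) = sqrt(1/(-50) + 1369) = sqrt(-1/50 + 1369) = sqrt(68449/50) = sqrt(136898)/10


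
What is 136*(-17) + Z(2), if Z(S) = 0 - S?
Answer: -2314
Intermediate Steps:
Z(S) = -S
136*(-17) + Z(2) = 136*(-17) - 1*2 = -2312 - 2 = -2314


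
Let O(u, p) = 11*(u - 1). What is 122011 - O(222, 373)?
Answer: 119580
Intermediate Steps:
O(u, p) = -11 + 11*u (O(u, p) = 11*(-1 + u) = -11 + 11*u)
122011 - O(222, 373) = 122011 - (-11 + 11*222) = 122011 - (-11 + 2442) = 122011 - 1*2431 = 122011 - 2431 = 119580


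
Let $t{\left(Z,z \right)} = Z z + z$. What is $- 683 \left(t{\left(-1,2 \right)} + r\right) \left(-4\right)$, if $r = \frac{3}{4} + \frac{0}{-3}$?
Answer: $2049$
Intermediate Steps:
$r = \frac{3}{4}$ ($r = 3 \cdot \frac{1}{4} + 0 \left(- \frac{1}{3}\right) = \frac{3}{4} + 0 = \frac{3}{4} \approx 0.75$)
$t{\left(Z,z \right)} = z + Z z$
$- 683 \left(t{\left(-1,2 \right)} + r\right) \left(-4\right) = - 683 \left(2 \left(1 - 1\right) + \frac{3}{4}\right) \left(-4\right) = - 683 \left(2 \cdot 0 + \frac{3}{4}\right) \left(-4\right) = - 683 \left(0 + \frac{3}{4}\right) \left(-4\right) = - 683 \cdot \frac{3}{4} \left(-4\right) = \left(-683\right) \left(-3\right) = 2049$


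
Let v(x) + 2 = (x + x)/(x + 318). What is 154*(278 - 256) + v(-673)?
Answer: 1203376/355 ≈ 3389.8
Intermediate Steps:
v(x) = -2 + 2*x/(318 + x) (v(x) = -2 + (x + x)/(x + 318) = -2 + (2*x)/(318 + x) = -2 + 2*x/(318 + x))
154*(278 - 256) + v(-673) = 154*(278 - 256) - 636/(318 - 673) = 154*22 - 636/(-355) = 3388 - 636*(-1/355) = 3388 + 636/355 = 1203376/355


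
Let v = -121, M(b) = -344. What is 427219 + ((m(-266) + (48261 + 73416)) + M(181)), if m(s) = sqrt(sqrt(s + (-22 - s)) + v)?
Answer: 548552 + sqrt(-121 + I*sqrt(22)) ≈ 5.4855e+5 + 11.002*I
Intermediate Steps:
m(s) = sqrt(-121 + I*sqrt(22)) (m(s) = sqrt(sqrt(s + (-22 - s)) - 121) = sqrt(sqrt(-22) - 121) = sqrt(I*sqrt(22) - 121) = sqrt(-121 + I*sqrt(22)))
427219 + ((m(-266) + (48261 + 73416)) + M(181)) = 427219 + ((sqrt(-121 + I*sqrt(22)) + (48261 + 73416)) - 344) = 427219 + ((sqrt(-121 + I*sqrt(22)) + 121677) - 344) = 427219 + ((121677 + sqrt(-121 + I*sqrt(22))) - 344) = 427219 + (121333 + sqrt(-121 + I*sqrt(22))) = 548552 + sqrt(-121 + I*sqrt(22))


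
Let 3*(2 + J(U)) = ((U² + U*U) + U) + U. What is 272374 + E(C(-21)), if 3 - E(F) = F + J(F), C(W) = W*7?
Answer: 258218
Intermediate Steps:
J(U) = -2 + 2*U/3 + 2*U²/3 (J(U) = -2 + (((U² + U*U) + U) + U)/3 = -2 + (((U² + U²) + U) + U)/3 = -2 + ((2*U² + U) + U)/3 = -2 + ((U + 2*U²) + U)/3 = -2 + (2*U + 2*U²)/3 = -2 + (2*U/3 + 2*U²/3) = -2 + 2*U/3 + 2*U²/3)
C(W) = 7*W
E(F) = 5 - 5*F/3 - 2*F²/3 (E(F) = 3 - (F + (-2 + 2*F/3 + 2*F²/3)) = 3 - (-2 + 2*F²/3 + 5*F/3) = 3 + (2 - 5*F/3 - 2*F²/3) = 5 - 5*F/3 - 2*F²/3)
272374 + E(C(-21)) = 272374 + (5 - 35*(-21)/3 - 2*(7*(-21))²/3) = 272374 + (5 - 5/3*(-147) - ⅔*(-147)²) = 272374 + (5 + 245 - ⅔*21609) = 272374 + (5 + 245 - 14406) = 272374 - 14156 = 258218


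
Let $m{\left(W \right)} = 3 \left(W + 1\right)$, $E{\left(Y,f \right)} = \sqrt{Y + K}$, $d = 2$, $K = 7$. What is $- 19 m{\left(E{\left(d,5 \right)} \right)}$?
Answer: $-228$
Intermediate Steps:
$E{\left(Y,f \right)} = \sqrt{7 + Y}$ ($E{\left(Y,f \right)} = \sqrt{Y + 7} = \sqrt{7 + Y}$)
$m{\left(W \right)} = 3 + 3 W$ ($m{\left(W \right)} = 3 \left(1 + W\right) = 3 + 3 W$)
$- 19 m{\left(E{\left(d,5 \right)} \right)} = - 19 \left(3 + 3 \sqrt{7 + 2}\right) = - 19 \left(3 + 3 \sqrt{9}\right) = - 19 \left(3 + 3 \cdot 3\right) = - 19 \left(3 + 9\right) = \left(-19\right) 12 = -228$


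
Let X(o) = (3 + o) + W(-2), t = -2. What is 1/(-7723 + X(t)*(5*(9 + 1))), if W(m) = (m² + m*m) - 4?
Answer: -1/7473 ≈ -0.00013381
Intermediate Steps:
W(m) = -4 + 2*m² (W(m) = (m² + m²) - 4 = 2*m² - 4 = -4 + 2*m²)
X(o) = 7 + o (X(o) = (3 + o) + (-4 + 2*(-2)²) = (3 + o) + (-4 + 2*4) = (3 + o) + (-4 + 8) = (3 + o) + 4 = 7 + o)
1/(-7723 + X(t)*(5*(9 + 1))) = 1/(-7723 + (7 - 2)*(5*(9 + 1))) = 1/(-7723 + 5*(5*10)) = 1/(-7723 + 5*50) = 1/(-7723 + 250) = 1/(-7473) = -1/7473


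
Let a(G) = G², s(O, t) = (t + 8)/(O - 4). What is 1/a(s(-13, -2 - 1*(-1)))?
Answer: 289/49 ≈ 5.8980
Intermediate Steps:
s(O, t) = (8 + t)/(-4 + O)
1/a(s(-13, -2 - 1*(-1))) = 1/(((8 + (-2 - 1*(-1)))/(-4 - 13))²) = 1/(((8 + (-2 + 1))/(-17))²) = 1/((-(8 - 1)/17)²) = 1/((-1/17*7)²) = 1/((-7/17)²) = 1/(49/289) = 289/49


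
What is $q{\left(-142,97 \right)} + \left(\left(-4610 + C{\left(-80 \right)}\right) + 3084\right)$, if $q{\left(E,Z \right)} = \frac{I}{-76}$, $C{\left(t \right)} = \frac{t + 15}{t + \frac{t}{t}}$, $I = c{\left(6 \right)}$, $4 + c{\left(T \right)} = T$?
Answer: $- \frac{4578661}{3002} \approx -1525.2$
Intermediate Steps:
$c{\left(T \right)} = -4 + T$
$I = 2$ ($I = -4 + 6 = 2$)
$C{\left(t \right)} = \frac{15 + t}{1 + t}$ ($C{\left(t \right)} = \frac{15 + t}{t + 1} = \frac{15 + t}{1 + t}$)
$q{\left(E,Z \right)} = - \frac{1}{38}$ ($q{\left(E,Z \right)} = \frac{2}{-76} = 2 \left(- \frac{1}{76}\right) = - \frac{1}{38}$)
$q{\left(-142,97 \right)} + \left(\left(-4610 + C{\left(-80 \right)}\right) + 3084\right) = - \frac{1}{38} + \left(\left(-4610 + \frac{15 - 80}{1 - 80}\right) + 3084\right) = - \frac{1}{38} + \left(\left(-4610 + \frac{1}{-79} \left(-65\right)\right) + 3084\right) = - \frac{1}{38} + \left(\left(-4610 - - \frac{65}{79}\right) + 3084\right) = - \frac{1}{38} + \left(\left(-4610 + \frac{65}{79}\right) + 3084\right) = - \frac{1}{38} + \left(- \frac{364125}{79} + 3084\right) = - \frac{1}{38} - \frac{120489}{79} = - \frac{4578661}{3002}$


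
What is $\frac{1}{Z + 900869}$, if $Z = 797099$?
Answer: $\frac{1}{1697968} \approx 5.8894 \cdot 10^{-7}$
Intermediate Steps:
$\frac{1}{Z + 900869} = \frac{1}{797099 + 900869} = \frac{1}{1697968}$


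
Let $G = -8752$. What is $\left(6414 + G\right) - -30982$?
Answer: $28644$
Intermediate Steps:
$\left(6414 + G\right) - -30982 = \left(6414 - 8752\right) - -30982 = -2338 + 30982 = 28644$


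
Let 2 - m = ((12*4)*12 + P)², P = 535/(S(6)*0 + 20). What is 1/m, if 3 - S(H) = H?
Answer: -16/5812889 ≈ -2.7525e-6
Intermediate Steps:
S(H) = 3 - H
P = 107/4 (P = 535/((3 - 1*6)*0 + 20) = 535/((3 - 6)*0 + 20) = 535/(-3*0 + 20) = 535/(0 + 20) = 535/20 = 535*(1/20) = 107/4 ≈ 26.750)
m = -5812889/16 (m = 2 - ((12*4)*12 + 107/4)² = 2 - (48*12 + 107/4)² = 2 - (576 + 107/4)² = 2 - (2411/4)² = 2 - 1*5812921/16 = 2 - 5812921/16 = -5812889/16 ≈ -3.6331e+5)
1/m = 1/(-5812889/16) = -16/5812889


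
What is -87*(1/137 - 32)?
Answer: 381321/137 ≈ 2783.4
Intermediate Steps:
-87*(1/137 - 32) = -87*(-4383/137) = 381321/137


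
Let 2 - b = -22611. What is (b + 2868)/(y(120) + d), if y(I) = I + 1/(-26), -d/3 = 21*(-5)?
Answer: 662506/11309 ≈ 58.582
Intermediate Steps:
d = 315 (d = -63*(-5) = -3*(-105) = 315)
y(I) = -1/26 + I (y(I) = I - 1/26 = -1/26 + I)
b = 22613 (b = 2 - 1*(-22611) = 2 + 22611 = 22613)
(b + 2868)/(y(120) + d) = (22613 + 2868)/((-1/26 + 120) + 315) = 25481/(3119/26 + 315) = 25481/(11309/26) = 25481*(26/11309) = 662506/11309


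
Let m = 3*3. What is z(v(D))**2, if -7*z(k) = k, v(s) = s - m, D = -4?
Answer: 169/49 ≈ 3.4490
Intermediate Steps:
m = 9
v(s) = -9 + s (v(s) = s - 1*9 = s - 9 = -9 + s)
z(k) = -k/7
z(v(D))**2 = (-(-9 - 4)/7)**2 = (-1/7*(-13))**2 = (13/7)**2 = 169/49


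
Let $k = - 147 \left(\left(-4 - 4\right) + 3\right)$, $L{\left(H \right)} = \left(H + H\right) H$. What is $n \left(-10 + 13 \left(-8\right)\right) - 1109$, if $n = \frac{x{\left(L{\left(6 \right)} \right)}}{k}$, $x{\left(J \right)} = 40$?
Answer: $- \frac{54645}{49} \approx -1115.2$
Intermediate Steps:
$L{\left(H \right)} = 2 H^{2}$ ($L{\left(H \right)} = 2 H H = 2 H^{2}$)
$k = 735$ ($k = - 147 \left(-8 + 3\right) = \left(-147\right) \left(-5\right) = 735$)
$n = \frac{8}{147}$ ($n = \frac{40}{735} = 40 \cdot \frac{1}{735} = \frac{8}{147} \approx 0.054422$)
$n \left(-10 + 13 \left(-8\right)\right) - 1109 = \frac{8 \left(-10 + 13 \left(-8\right)\right)}{147} - 1109 = \frac{8 \left(-10 - 104\right)}{147} - 1109 = \frac{8}{147} \left(-114\right) - 1109 = - \frac{304}{49} - 1109 = - \frac{54645}{49}$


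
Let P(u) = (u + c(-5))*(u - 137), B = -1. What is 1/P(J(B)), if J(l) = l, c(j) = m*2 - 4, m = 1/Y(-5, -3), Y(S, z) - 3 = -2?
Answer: 1/414 ≈ 0.0024155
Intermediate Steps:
Y(S, z) = 1 (Y(S, z) = 3 - 2 = 1)
m = 1 (m = 1/1 = 1)
c(j) = -2 (c(j) = 1*2 - 4 = 2 - 4 = -2)
P(u) = (-137 + u)*(-2 + u) (P(u) = (u - 2)*(u - 137) = (-2 + u)*(-137 + u) = (-137 + u)*(-2 + u))
1/P(J(B)) = 1/(274 + (-1)² - 139*(-1)) = 1/(274 + 1 + 139) = 1/414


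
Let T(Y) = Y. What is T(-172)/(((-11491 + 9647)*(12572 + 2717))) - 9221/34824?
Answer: -64990222177/245447526696 ≈ -0.26478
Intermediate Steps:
T(-172)/(((-11491 + 9647)*(12572 + 2717))) - 9221/34824 = -172*1/((-11491 + 9647)*(12572 + 2717)) - 9221/34824 = -172/((-1844*15289)) - 9221*1/34824 = -172/(-28192916) - 9221/34824 = -172*(-1/28192916) - 9221/34824 = 43/7048229 - 9221/34824 = -64990222177/245447526696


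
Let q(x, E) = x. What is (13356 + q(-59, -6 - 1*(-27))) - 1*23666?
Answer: -10369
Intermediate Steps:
(13356 + q(-59, -6 - 1*(-27))) - 1*23666 = (13356 - 59) - 1*23666 = 13297 - 23666 = -10369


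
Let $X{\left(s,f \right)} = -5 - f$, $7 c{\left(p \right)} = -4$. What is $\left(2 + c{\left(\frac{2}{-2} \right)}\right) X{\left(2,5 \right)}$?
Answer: $- \frac{100}{7} \approx -14.286$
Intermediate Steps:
$c{\left(p \right)} = - \frac{4}{7}$ ($c{\left(p \right)} = \frac{1}{7} \left(-4\right) = - \frac{4}{7}$)
$\left(2 + c{\left(\frac{2}{-2} \right)}\right) X{\left(2,5 \right)} = \left(2 - \frac{4}{7}\right) \left(-5 - 5\right) = \frac{10 \left(-5 - 5\right)}{7} = \frac{10}{7} \left(-10\right) = - \frac{100}{7}$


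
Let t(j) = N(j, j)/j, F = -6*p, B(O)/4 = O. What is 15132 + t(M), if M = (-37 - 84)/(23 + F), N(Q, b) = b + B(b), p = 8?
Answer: 15137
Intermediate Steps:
B(O) = 4*O
N(Q, b) = 5*b (N(Q, b) = b + 4*b = 5*b)
F = -48 (F = -6*8 = -48)
M = 121/25 (M = (-37 - 84)/(23 - 48) = -121/(-25) = -121*(-1/25) = 121/25 ≈ 4.8400)
t(j) = 5 (t(j) = (5*j)/j = 5)
15132 + t(M) = 15132 + 5 = 15137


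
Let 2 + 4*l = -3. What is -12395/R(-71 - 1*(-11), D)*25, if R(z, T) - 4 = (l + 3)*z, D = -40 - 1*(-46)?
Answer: 309875/101 ≈ 3068.1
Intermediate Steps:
l = -5/4 (l = -½ + (¼)*(-3) = -½ - ¾ = -5/4 ≈ -1.2500)
D = 6 (D = -40 + 46 = 6)
R(z, T) = 4 + 7*z/4 (R(z, T) = 4 + (-5/4 + 3)*z = 4 + 7*z/4)
-12395/R(-71 - 1*(-11), D)*25 = -12395/(4 + 7*(-71 - 1*(-11))/4)*25 = -12395/(4 + 7*(-71 + 11)/4)*25 = -12395/(4 + (7/4)*(-60))*25 = -12395/(4 - 105)*25 = -12395/(-101)*25 = -12395*(-1/101)*25 = (12395/101)*25 = 309875/101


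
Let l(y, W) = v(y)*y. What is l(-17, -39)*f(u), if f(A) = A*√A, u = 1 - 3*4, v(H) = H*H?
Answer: 54043*I*√11 ≈ 1.7924e+5*I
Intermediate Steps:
v(H) = H²
u = -11 (u = 1 - 12 = -11)
l(y, W) = y³ (l(y, W) = y²*y = y³)
f(A) = A^(3/2)
l(-17, -39)*f(u) = (-17)³*(-11)^(3/2) = -(-54043)*I*√11 = 54043*I*√11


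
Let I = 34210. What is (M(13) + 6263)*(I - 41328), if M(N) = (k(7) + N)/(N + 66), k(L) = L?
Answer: -3521965046/79 ≈ -4.4582e+7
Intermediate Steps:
M(N) = (7 + N)/(66 + N) (M(N) = (7 + N)/(N + 66) = (7 + N)/(66 + N))
(M(13) + 6263)*(I - 41328) = ((7 + 13)/(66 + 13) + 6263)*(34210 - 41328) = (20/79 + 6263)*(-7118) = (494797/79)*(-7118) = -3521965046/79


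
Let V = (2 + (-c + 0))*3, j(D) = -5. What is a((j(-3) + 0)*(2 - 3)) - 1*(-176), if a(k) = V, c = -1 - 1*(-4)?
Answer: 173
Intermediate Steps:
c = 3 (c = -1 + 4 = 3)
V = -3 (V = (2 + (-1*3 + 0))*3 = (2 + (-3 + 0))*3 = (2 - 3)*3 = -1*3 = -3)
a(k) = -3
a((j(-3) + 0)*(2 - 3)) - 1*(-176) = -3 - 1*(-176) = -3 + 176 = 173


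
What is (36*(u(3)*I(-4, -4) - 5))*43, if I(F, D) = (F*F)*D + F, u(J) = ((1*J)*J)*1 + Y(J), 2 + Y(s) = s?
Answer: -1060380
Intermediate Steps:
Y(s) = -2 + s
u(J) = -2 + J + J**2 (u(J) = ((1*J)*J)*1 + (-2 + J) = (J*J)*1 + (-2 + J) = J**2*1 + (-2 + J) = J**2 + (-2 + J) = -2 + J + J**2)
I(F, D) = F + D*F**2 (I(F, D) = F**2*D + F = D*F**2 + F = F + D*F**2)
(36*(u(3)*I(-4, -4) - 5))*43 = (36*((-2 + 3 + 3**2)*(-4*(1 - 4*(-4))) - 5))*43 = (36*((-2 + 3 + 9)*(-4*(1 + 16)) - 5))*43 = (36*(10*(-4*17) - 5))*43 = (36*(10*(-68) - 5))*43 = (36*(-680 - 5))*43 = (36*(-685))*43 = -24660*43 = -1060380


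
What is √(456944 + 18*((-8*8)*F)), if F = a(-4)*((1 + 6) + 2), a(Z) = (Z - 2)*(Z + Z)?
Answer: 4*I*√2545 ≈ 201.79*I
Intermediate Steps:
a(Z) = 2*Z*(-2 + Z) (a(Z) = (-2 + Z)*(2*Z) = 2*Z*(-2 + Z))
F = 432 (F = (2*(-4)*(-2 - 4))*((1 + 6) + 2) = (2*(-4)*(-6))*(7 + 2) = 48*9 = 432)
√(456944 + 18*((-8*8)*F)) = √(456944 + 18*(-8*8*432)) = √(456944 + 18*(-64*432)) = √(456944 + 18*(-27648)) = √(456944 - 497664) = √(-40720) = 4*I*√2545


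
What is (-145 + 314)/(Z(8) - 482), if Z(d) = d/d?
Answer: -13/37 ≈ -0.35135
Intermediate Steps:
Z(d) = 1
(-145 + 314)/(Z(8) - 482) = (-145 + 314)/(1 - 482) = 169/(-481) = 169*(-1/481) = -13/37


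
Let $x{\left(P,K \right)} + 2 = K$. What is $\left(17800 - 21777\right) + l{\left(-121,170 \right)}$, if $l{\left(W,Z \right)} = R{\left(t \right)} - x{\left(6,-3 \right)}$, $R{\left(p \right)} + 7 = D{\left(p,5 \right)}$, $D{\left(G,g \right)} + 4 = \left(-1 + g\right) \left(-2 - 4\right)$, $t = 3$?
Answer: $-4007$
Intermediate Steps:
$D{\left(G,g \right)} = 2 - 6 g$ ($D{\left(G,g \right)} = -4 + \left(-1 + g\right) \left(-2 - 4\right) = -4 + \left(-1 + g\right) \left(-6\right) = -4 - \left(-6 + 6 g\right) = 2 - 6 g$)
$R{\left(p \right)} = -35$ ($R{\left(p \right)} = -7 + \left(2 - 30\right) = -7 - 28 = -35$)
$x{\left(P,K \right)} = -2 + K$
$l{\left(W,Z \right)} = -30$ ($l{\left(W,Z \right)} = -35 - \left(-2 - 3\right) = -35 - -5 = -35 + 5 = -30$)
$\left(17800 - 21777\right) + l{\left(-121,170 \right)} = \left(17800 - 21777\right) - 30 = -3977 - 30 = -4007$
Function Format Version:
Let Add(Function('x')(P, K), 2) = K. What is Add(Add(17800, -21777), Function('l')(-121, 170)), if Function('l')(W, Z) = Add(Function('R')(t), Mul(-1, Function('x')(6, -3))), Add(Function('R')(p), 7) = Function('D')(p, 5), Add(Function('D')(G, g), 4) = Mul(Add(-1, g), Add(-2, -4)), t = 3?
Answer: -4007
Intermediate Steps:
Function('D')(G, g) = Add(2, Mul(-6, g)) (Function('D')(G, g) = Add(-4, Mul(Add(-1, g), Add(-2, -4))) = Add(-4, Mul(Add(-1, g), -6)) = Add(-4, Add(6, Mul(-6, g))) = Add(2, Mul(-6, g)))
Function('R')(p) = -35 (Function('R')(p) = Add(-7, Add(2, Mul(-6, 5))) = Add(-7, Add(2, -30)) = Add(-7, -28) = -35)
Function('x')(P, K) = Add(-2, K)
Function('l')(W, Z) = -30 (Function('l')(W, Z) = Add(-35, Mul(-1, Add(-2, -3))) = Add(-35, Mul(-1, -5)) = Add(-35, 5) = -30)
Add(Add(17800, -21777), Function('l')(-121, 170)) = Add(Add(17800, -21777), -30) = Add(-3977, -30) = -4007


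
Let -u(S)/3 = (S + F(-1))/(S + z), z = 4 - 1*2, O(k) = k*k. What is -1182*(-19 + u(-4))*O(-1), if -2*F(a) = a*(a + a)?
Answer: 31323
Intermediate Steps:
O(k) = k²
F(a) = -a² (F(a) = -a*(a + a)/2 = -a*2*a/2 = -a²)
z = 2 (z = 4 - 2 = 2)
u(S) = -3*(-1 + S)/(2 + S) (u(S) = -3*(S - 1*(-1)²)/(S + 2) = -3*(S - 1*1)/(2 + S) = -3*(S - 1)/(2 + S) = -3*(-1 + S)/(2 + S))
-1182*(-19 + u(-4))*O(-1) = -1182*(-19 + 3*(1 - 1*(-4))/(2 - 4))*(-1)² = -1182*(-19 + 3*(1 + 4)/(-2)) = -1182*(-19 + 3*(-½)*5) = -1182*(-19 - 15/2) = -(-31323) = -1182*(-53/2) = 31323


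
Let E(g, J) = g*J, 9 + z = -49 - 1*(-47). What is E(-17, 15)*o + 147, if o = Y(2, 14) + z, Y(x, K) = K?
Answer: -618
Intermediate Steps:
z = -11 (z = -9 + (-49 - 1*(-47)) = -9 + (-49 + 47) = -9 - 2 = -11)
E(g, J) = J*g
o = 3 (o = 14 - 11 = 3)
E(-17, 15)*o + 147 = (15*(-17))*3 + 147 = -255*3 + 147 = -765 + 147 = -618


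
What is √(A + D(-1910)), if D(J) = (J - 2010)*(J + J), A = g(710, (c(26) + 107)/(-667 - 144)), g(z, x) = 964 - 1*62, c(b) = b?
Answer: √14975302 ≈ 3869.8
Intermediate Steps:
g(z, x) = 902 (g(z, x) = 964 - 62 = 902)
A = 902
D(J) = 2*J*(-2010 + J) (D(J) = (-2010 + J)*(2*J) = 2*J*(-2010 + J))
√(A + D(-1910)) = √(902 + 2*(-1910)*(-2010 - 1910)) = √(902 + 2*(-1910)*(-3920)) = √(902 + 14974400) = √14975302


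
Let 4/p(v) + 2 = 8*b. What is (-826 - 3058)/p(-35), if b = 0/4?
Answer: 1942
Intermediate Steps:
b = 0 (b = 0*(1/4) = 0)
p(v) = -2 (p(v) = 4/(-2 + 8*0) = 4/(-2 + 0) = 4/(-2) = 4*(-1/2) = -2)
(-826 - 3058)/p(-35) = (-826 - 3058)/(-2) = -3884*(-1/2) = 1942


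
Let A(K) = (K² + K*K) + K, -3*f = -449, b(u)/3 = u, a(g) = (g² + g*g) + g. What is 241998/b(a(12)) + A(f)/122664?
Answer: 7431224393/27599400 ≈ 269.25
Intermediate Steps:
a(g) = g + 2*g² (a(g) = (g² + g²) + g = 2*g² + g = g + 2*g²)
b(u) = 3*u
f = 449/3 (f = -⅓*(-449) = 449/3 ≈ 149.67)
A(K) = K + 2*K² (A(K) = (K² + K²) + K = 2*K² + K = K + 2*K²)
241998/b(a(12)) + A(f)/122664 = 241998/((3*(12*(1 + 2*12)))) + (449*(1 + 2*(449/3))/3)/122664 = 241998/((3*(12*(1 + 24)))) + (449*(1 + 898/3)/3)*(1/122664) = 241998/((3*(12*25))) + ((449/3)*(901/3))*(1/122664) = 241998/((3*300)) + (404549/9)*(1/122664) = 241998/900 + 404549/1103976 = 241998*(1/900) + 404549/1103976 = 40333/150 + 404549/1103976 = 7431224393/27599400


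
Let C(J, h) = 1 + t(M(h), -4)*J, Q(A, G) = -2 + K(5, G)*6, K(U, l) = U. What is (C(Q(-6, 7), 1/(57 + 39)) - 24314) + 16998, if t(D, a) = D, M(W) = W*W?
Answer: -16853753/2304 ≈ -7315.0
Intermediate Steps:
M(W) = W²
Q(A, G) = 28 (Q(A, G) = -2 + 5*6 = -2 + 30 = 28)
C(J, h) = 1 + J*h² (C(J, h) = 1 + h²*J = 1 + J*h²)
(C(Q(-6, 7), 1/(57 + 39)) - 24314) + 16998 = ((1 + 28*(1/(57 + 39))²) - 24314) + 16998 = ((1 + 28*(1/96)²) - 24314) + 16998 = ((1 + 28*(1/9216)) - 24314) + 16998 = ((1 + 7/2304) - 24314) + 16998 = (2311/2304 - 24314) + 16998 = -56017145/2304 + 16998 = -16853753/2304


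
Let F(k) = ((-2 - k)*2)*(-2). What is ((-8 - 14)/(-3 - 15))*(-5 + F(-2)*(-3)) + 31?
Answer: 224/9 ≈ 24.889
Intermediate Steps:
F(k) = 8 + 4*k (F(k) = (-4 - 2*k)*(-2) = 8 + 4*k)
((-8 - 14)/(-3 - 15))*(-5 + F(-2)*(-3)) + 31 = ((-8 - 14)/(-3 - 15))*(-5 + (8 + 4*(-2))*(-3)) + 31 = (-22/(-18))*(-5 + (8 - 8)*(-3)) + 31 = (-22*(-1/18))*(-5 + 0*(-3)) + 31 = 11*(-5 + 0)/9 + 31 = (11/9)*(-5) + 31 = -55/9 + 31 = 224/9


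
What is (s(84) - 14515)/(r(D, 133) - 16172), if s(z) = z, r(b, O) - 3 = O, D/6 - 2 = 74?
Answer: 14431/16036 ≈ 0.89991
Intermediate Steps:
D = 456 (D = 12 + 6*74 = 12 + 444 = 456)
r(b, O) = 3 + O
(s(84) - 14515)/(r(D, 133) - 16172) = (84 - 14515)/((3 + 133) - 16172) = -14431/(136 - 16172) = -14431/(-16036) = -14431*(-1/16036) = 14431/16036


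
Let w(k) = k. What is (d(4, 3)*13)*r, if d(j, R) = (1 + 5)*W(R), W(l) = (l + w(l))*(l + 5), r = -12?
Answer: -44928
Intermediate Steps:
W(l) = 2*l*(5 + l) (W(l) = (l + l)*(l + 5) = (2*l)*(5 + l) = 2*l*(5 + l))
d(j, R) = 12*R*(5 + R) (d(j, R) = (1 + 5)*(2*R*(5 + R)) = 6*(2*R*(5 + R)) = 12*R*(5 + R))
(d(4, 3)*13)*r = ((12*3*(5 + 3))*13)*(-12) = ((12*3*8)*13)*(-12) = (288*13)*(-12) = 3744*(-12) = -44928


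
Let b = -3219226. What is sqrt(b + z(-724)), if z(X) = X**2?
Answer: 15*I*sqrt(11978) ≈ 1641.7*I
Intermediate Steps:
sqrt(b + z(-724)) = sqrt(-3219226 + (-724)**2) = sqrt(-3219226 + 524176) = sqrt(-2695050) = 15*I*sqrt(11978)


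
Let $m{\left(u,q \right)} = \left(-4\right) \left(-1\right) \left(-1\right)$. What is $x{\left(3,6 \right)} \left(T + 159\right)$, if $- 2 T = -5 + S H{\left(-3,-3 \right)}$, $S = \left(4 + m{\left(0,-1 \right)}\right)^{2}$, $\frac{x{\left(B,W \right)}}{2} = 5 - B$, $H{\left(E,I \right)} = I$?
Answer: $646$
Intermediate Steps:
$m{\left(u,q \right)} = -4$ ($m{\left(u,q \right)} = 4 \left(-1\right) = -4$)
$x{\left(B,W \right)} = 10 - 2 B$ ($x{\left(B,W \right)} = 2 \left(5 - B\right) = 10 - 2 B$)
$S = 0$ ($S = \left(4 - 4\right)^{2} = 0^{2} = 0$)
$T = \frac{5}{2}$ ($T = - \frac{-5 + 0 \left(-3\right)}{2} = - \frac{-5 + 0}{2} = \left(- \frac{1}{2}\right) \left(-5\right) = \frac{5}{2} \approx 2.5$)
$x{\left(3,6 \right)} \left(T + 159\right) = \left(10 - 6\right) \left(\frac{5}{2} + 159\right) = \left(10 - 6\right) \frac{323}{2} = 4 \cdot \frac{323}{2} = 646$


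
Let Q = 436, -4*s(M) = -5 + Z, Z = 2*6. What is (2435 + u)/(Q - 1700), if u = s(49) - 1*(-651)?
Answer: -12337/5056 ≈ -2.4401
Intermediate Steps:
Z = 12
s(M) = -7/4 (s(M) = -(-5 + 12)/4 = -¼*7 = -7/4)
u = 2597/4 (u = -7/4 - 1*(-651) = -7/4 + 651 = 2597/4 ≈ 649.25)
(2435 + u)/(Q - 1700) = (2435 + 2597/4)/(436 - 1700) = (12337/4)/(-1264) = (12337/4)*(-1/1264) = -12337/5056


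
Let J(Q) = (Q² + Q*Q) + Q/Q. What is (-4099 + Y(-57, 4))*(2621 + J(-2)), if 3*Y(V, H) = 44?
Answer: -32225390/3 ≈ -1.0742e+7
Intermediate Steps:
Y(V, H) = 44/3 (Y(V, H) = (⅓)*44 = 44/3)
J(Q) = 1 + 2*Q² (J(Q) = (Q² + Q²) + 1 = 2*Q² + 1 = 1 + 2*Q²)
(-4099 + Y(-57, 4))*(2621 + J(-2)) = (-4099 + 44/3)*(2621 + (1 + 2*(-2)²)) = -12253*(2621 + (1 + 2*4))/3 = -12253*(2621 + (1 + 8))/3 = -12253*(2621 + 9)/3 = -12253/3*2630 = -32225390/3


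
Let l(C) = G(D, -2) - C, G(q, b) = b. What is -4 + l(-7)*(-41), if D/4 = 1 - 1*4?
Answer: -209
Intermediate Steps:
D = -12 (D = 4*(1 - 1*4) = 4*(1 - 4) = 4*(-3) = -12)
l(C) = -2 - C
-4 + l(-7)*(-41) = -4 + (-2 - 1*(-7))*(-41) = -4 + (-2 + 7)*(-41) = -4 + 5*(-41) = -4 - 205 = -209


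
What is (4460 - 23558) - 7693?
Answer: -26791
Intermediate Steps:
(4460 - 23558) - 7693 = -19098 - 7693 = -26791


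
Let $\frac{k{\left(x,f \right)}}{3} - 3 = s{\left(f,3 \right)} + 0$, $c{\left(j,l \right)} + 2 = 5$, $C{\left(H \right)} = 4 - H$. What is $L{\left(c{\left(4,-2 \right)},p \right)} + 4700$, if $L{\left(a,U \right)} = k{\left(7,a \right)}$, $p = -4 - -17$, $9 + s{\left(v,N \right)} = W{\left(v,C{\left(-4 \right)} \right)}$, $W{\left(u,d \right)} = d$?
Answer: $4706$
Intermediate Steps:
$c{\left(j,l \right)} = 3$ ($c{\left(j,l \right)} = -2 + 5 = 3$)
$s{\left(v,N \right)} = -1$ ($s{\left(v,N \right)} = -9 + \left(4 - -4\right) = -9 + \left(4 + 4\right) = -9 + 8 = -1$)
$p = 13$ ($p = -4 + 17 = 13$)
$k{\left(x,f \right)} = 6$ ($k{\left(x,f \right)} = 9 + 3 \left(-1 + 0\right) = 9 + 3 \left(-1\right) = 9 - 3 = 6$)
$L{\left(a,U \right)} = 6$
$L{\left(c{\left(4,-2 \right)},p \right)} + 4700 = 6 + 4700 = 4706$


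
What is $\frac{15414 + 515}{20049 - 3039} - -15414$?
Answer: $\frac{262208069}{17010} \approx 15415.0$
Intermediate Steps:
$\frac{15414 + 515}{20049 - 3039} - -15414 = \frac{15929}{17010} + 15414 = \frac{262208069}{17010}$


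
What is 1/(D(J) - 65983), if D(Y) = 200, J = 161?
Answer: -1/65783 ≈ -1.5201e-5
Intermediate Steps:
1/(D(J) - 65983) = 1/(200 - 65983) = 1/(-65783) = -1/65783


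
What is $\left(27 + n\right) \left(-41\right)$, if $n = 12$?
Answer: $-1599$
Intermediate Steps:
$\left(27 + n\right) \left(-41\right) = \left(27 + 12\right) \left(-41\right) = 39 \left(-41\right) = -1599$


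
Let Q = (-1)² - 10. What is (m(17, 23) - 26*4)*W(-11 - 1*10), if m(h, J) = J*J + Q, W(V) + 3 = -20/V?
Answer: -17888/21 ≈ -851.81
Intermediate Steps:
W(V) = -3 - 20/V
Q = -9 (Q = 1 - 10 = -9)
m(h, J) = -9 + J² (m(h, J) = J*J - 9 = J² - 9 = -9 + J²)
(m(17, 23) - 26*4)*W(-11 - 1*10) = ((-9 + 23²) - 26*4)*(-3 - 20/(-11 - 1*10)) = ((-9 + 529) - 104)*(-3 - 20/(-11 - 10)) = (520 - 104)*(-3 - 20/(-21)) = 416*(-3 - 20*(-1/21)) = 416*(-3 + 20/21) = 416*(-43/21) = -17888/21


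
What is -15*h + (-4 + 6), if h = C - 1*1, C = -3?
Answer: 62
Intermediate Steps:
h = -4 (h = -3 - 1*1 = -3 - 1 = -4)
-15*h + (-4 + 6) = -15*(-4) + (-4 + 6) = 60 + 2 = 62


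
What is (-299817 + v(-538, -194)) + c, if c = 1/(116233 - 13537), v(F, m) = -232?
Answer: -30813832103/102696 ≈ -3.0005e+5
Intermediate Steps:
c = 1/102696 ≈ 9.7375e-6
(-299817 + v(-538, -194)) + c = (-299817 - 232) + 1/102696 = -300049 + 1/102696 = -30813832103/102696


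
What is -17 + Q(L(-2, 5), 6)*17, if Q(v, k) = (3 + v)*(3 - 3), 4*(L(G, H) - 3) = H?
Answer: -17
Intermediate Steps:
L(G, H) = 3 + H/4
Q(v, k) = 0 (Q(v, k) = (3 + v)*0 = 0)
-17 + Q(L(-2, 5), 6)*17 = -17 + 0*17 = -17 + 0 = -17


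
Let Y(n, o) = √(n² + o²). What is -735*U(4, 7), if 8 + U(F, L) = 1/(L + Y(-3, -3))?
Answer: 177135/31 + 2205*√2/31 ≈ 5814.6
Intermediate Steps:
U(F, L) = -8 + 1/(L + 3*√2) (U(F, L) = -8 + 1/(L + √((-3)² + (-3)²)) = -8 + 1/(L + √(9 + 9)) = -8 + 1/(L + √18) = -8 + 1/(L + 3*√2))
-735*U(4, 7) = -735*(1 - 24*√2 - 8*7)/(7 + 3*√2) = -735*(1 - 24*√2 - 56)/(7 + 3*√2) = -735*(-55 - 24*√2)/(7 + 3*√2)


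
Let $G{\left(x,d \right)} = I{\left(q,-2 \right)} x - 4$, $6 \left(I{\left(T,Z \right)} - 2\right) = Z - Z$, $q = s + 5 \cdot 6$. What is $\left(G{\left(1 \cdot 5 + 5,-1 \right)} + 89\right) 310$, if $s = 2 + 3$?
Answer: $32550$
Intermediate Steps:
$s = 5$
$q = 35$ ($q = 5 + 5 \cdot 6 = 5 + 30 = 35$)
$I{\left(T,Z \right)} = 2$ ($I{\left(T,Z \right)} = 2 + \frac{Z - Z}{6} = 2 + \frac{1}{6} \cdot 0 = 2 + 0 = 2$)
$G{\left(x,d \right)} = -4 + 2 x$ ($G{\left(x,d \right)} = 2 x - 4 = -4 + 2 x$)
$\left(G{\left(1 \cdot 5 + 5,-1 \right)} + 89\right) 310 = \left(\left(-4 + 2 \left(1 \cdot 5 + 5\right)\right) + 89\right) 310 = \left(\left(-4 + 2 \left(5 + 5\right)\right) + 89\right) 310 = \left(\left(-4 + 2 \cdot 10\right) + 89\right) 310 = \left(\left(-4 + 20\right) + 89\right) 310 = \left(16 + 89\right) 310 = 105 \cdot 310 = 32550$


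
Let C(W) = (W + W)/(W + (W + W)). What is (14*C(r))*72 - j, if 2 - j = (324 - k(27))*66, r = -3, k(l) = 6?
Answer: 21658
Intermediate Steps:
C(W) = 2/3 (C(W) = (2*W)/(W + 2*W) = (2*W)/((3*W)) = (2*W)*(1/(3*W)) = 2/3)
j = -20986 (j = 2 - (324 - 1*6)*66 = 2 - (324 - 6)*66 = 2 - 318*66 = 2 - 1*20988 = 2 - 20988 = -20986)
(14*C(r))*72 - j = (14*(2/3))*72 - 1*(-20986) = (28/3)*72 + 20986 = 672 + 20986 = 21658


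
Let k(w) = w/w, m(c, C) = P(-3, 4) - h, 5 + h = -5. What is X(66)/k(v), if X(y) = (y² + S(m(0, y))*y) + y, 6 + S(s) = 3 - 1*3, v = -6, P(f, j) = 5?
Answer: 4026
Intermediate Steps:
h = -10 (h = -5 - 5 = -10)
m(c, C) = 15 (m(c, C) = 5 - 1*(-10) = 5 + 10 = 15)
k(w) = 1
S(s) = -6 (S(s) = -6 + (3 - 1*3) = -6 + (3 - 3) = -6 + 0 = -6)
X(y) = y² - 5*y (X(y) = (y² - 6*y) + y = y² - 5*y)
X(66)/k(v) = (66*(-5 + 66))/1 = (66*61)*1 = 4026*1 = 4026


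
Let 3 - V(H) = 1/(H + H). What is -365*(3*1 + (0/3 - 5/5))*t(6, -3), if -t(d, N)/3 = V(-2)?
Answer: 14235/2 ≈ 7117.5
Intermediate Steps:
V(H) = 3 - 1/(2*H) (V(H) = 3 - 1/(H + H) = 3 - 1/(2*H))
t(d, N) = -39/4 (t(d, N) = -3*(3 - 1/2/(-2)) = -3*(3 - 1/2*(-1/2)) = -3*(3 + 1/4) = -3*13/4 = -39/4)
-365*(3*1 + (0/3 - 5/5))*t(6, -3) = -365*(3*1 + (0/3 - 5/5))*(-39)/4 = -365*(3 + (0*(1/3) - 5*1/5))*(-39)/4 = -365*(3 + (0 - 1))*(-39)/4 = -365*(3 - 1)*(-39)/4 = -730*(-39)/4 = -365*(-39/2) = 14235/2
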